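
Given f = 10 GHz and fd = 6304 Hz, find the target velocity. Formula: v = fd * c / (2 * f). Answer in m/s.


v = 6304 * 3e8 / (2 * 10000000000.0) = 94.6 m/s

94.6 m/s


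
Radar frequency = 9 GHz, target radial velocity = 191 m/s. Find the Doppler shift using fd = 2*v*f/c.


fd = 2 * 191 * 9000000000.0 / 3e8 = 11460.0 Hz

11460.0 Hz


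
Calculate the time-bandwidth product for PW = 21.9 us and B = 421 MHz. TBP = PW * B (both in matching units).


TBP = 21.9 * 421 = 9219.9

9219.9


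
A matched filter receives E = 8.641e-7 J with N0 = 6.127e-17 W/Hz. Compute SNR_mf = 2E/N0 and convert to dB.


SNR_lin = 2 * 8.641e-7 / 6.127e-17 = 2.821e10
SNR_dB = 10*log10(2.821e10) = 104.5 dB

104.5 dB


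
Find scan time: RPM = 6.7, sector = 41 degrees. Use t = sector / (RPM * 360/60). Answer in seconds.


t = 41 / (6.7 * 360) * 60 = 1.02 s

1.02 s


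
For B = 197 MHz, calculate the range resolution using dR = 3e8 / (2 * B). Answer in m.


dR = 3e8 / (2 * 197000000.0) = 0.76 m

0.76 m


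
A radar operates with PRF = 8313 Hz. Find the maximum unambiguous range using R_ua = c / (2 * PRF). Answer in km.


R_ua = 3e8 / (2 * 8313) = 18044.0 m = 18.0 km

18.0 km


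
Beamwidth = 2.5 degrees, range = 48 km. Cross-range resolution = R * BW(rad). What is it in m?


BW_rad = 0.043633231
CR = 48000 * 0.043633231 = 2094.4 m

2094.4 m


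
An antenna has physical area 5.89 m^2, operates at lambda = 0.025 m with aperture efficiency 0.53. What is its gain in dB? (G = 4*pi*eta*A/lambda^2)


G_linear = 4*pi*0.53*5.89/0.025^2 = 62765.5
G_dB = 10*log10(62765.5) = 48.0 dB

48.0 dB


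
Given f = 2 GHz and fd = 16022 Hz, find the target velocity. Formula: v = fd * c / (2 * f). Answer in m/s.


v = 16022 * 3e8 / (2 * 2000000000.0) = 1201.7 m/s

1201.7 m/s


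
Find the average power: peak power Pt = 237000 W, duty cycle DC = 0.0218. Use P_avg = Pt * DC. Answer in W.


P_avg = 237000 * 0.0218 = 5166.6 W

5166.6 W


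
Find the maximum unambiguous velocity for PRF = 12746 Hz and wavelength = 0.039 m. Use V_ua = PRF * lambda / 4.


V_ua = 12746 * 0.039 / 4 = 124.3 m/s

124.3 m/s


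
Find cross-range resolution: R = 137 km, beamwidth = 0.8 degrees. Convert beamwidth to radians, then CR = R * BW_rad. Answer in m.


BW_rad = 0.013962634
CR = 137000 * 0.013962634 = 1912.9 m

1912.9 m


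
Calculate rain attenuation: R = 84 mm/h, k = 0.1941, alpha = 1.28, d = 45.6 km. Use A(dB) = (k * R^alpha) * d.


gamma = 0.1941 * 84^1.28 = 56.377138 dB/km
A = 56.377138 * 45.6 = 2570.8 dB

2570.8 dB


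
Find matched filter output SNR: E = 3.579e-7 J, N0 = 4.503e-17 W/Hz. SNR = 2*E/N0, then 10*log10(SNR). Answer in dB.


SNR_lin = 2 * 3.579e-7 / 4.503e-17 = 1.59e10
SNR_dB = 10*log10(1.59e10) = 102.0 dB

102.0 dB


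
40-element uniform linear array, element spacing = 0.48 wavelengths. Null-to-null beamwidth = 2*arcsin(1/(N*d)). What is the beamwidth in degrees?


1/(N*d) = 1/(40*0.48) = 0.052083
BW = 2*arcsin(0.052083) = 6.0 degrees

6.0 degrees


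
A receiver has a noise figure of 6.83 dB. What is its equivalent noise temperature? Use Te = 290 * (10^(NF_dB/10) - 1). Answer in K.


NF_lin = 10^(6.83/10) = 4.819478
Te = 290 * (4.819478 - 1) = 1107.6 K

1107.6 K


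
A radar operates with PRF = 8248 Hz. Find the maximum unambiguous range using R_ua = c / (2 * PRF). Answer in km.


R_ua = 3e8 / (2 * 8248) = 18186.2 m = 18.2 km

18.2 km


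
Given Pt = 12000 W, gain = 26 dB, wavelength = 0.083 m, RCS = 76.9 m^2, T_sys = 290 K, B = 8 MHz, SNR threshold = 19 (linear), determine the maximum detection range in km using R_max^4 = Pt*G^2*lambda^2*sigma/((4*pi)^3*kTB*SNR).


G_lin = 10^(26/10) = 398.107171
R^4 = 12000 * 398.107171^2 * 0.083^2 * 76.9 / ((4*pi)^3 * 1.38e-23 * 290 * 8000000.0 * 19)
R^4 = 8.34668e17 m^4
R_max = (8.34668e17)^(1/4) = 30225.8 m = 30.2 km

30.2 km


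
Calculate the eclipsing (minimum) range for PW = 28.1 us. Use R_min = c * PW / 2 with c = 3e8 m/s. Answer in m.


R_min = 3e8 * 28.1e-6 / 2 = 4215.0 m

4215.0 m


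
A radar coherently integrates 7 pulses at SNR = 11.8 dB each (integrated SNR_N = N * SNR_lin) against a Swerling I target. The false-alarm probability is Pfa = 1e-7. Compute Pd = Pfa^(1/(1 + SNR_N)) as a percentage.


SNR_lin = 10^(11.8/10) = 15.13561
SNR_N = 7 * 15.13561 = 105.94927
1/(1 + SNR_N) = 1/106.94927 = 0.0093502
Pd = (1e-7)^0.0093502 = 0.8601
Pd = 86.0%

86.0%


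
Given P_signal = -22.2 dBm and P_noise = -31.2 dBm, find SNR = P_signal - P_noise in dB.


SNR = -22.2 - (-31.2) = 9.0 dB

9.0 dB


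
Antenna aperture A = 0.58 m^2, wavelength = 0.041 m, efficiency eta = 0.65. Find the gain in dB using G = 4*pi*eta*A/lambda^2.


G_linear = 4*pi*0.65*0.58/0.041^2 = 2818.28
G_dB = 10*log10(2818.28) = 34.5 dB

34.5 dB


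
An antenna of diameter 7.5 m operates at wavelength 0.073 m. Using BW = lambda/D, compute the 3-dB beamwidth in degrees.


BW_rad = 0.073 / 7.5 = 0.009733
BW_deg = 0.56 degrees

0.56 degrees


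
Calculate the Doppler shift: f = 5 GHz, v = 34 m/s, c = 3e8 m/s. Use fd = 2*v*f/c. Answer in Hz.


fd = 2 * 34 * 5000000000.0 / 3e8 = 1133.3 Hz

1133.3 Hz


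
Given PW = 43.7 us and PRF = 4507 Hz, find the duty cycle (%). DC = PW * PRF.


DC = 43.7e-6 * 4507 * 100 = 19.7%

19.7%


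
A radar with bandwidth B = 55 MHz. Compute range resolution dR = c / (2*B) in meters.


dR = 3e8 / (2 * 55000000.0) = 2.73 m

2.73 m


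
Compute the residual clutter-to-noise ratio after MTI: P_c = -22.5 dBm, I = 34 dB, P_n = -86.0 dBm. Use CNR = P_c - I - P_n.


CNR = -22.5 - 34 - (-86.0) = 29.5 dB

29.5 dB


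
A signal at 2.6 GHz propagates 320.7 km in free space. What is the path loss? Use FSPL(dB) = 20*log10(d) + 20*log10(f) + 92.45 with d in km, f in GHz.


20*log10(320.7) = 50.12
20*log10(2.6) = 8.3
FSPL = 150.9 dB

150.9 dB


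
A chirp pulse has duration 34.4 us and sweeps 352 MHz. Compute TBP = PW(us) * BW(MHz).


TBP = 34.4 * 352 = 12108.8

12108.8


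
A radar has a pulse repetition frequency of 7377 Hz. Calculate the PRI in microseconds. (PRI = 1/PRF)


PRI = 1/7377 = 0.0001355565 s = 135.6 us

135.6 us


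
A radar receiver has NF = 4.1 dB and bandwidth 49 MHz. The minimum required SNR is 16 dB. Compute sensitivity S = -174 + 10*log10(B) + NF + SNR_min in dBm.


10*log10(49000000.0) = 76.9
S = -174 + 76.9 + 4.1 + 16 = -77.0 dBm

-77.0 dBm


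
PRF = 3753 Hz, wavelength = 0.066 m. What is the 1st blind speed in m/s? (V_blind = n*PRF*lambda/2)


V_blind = 1 * 3753 * 0.066 / 2 = 123.8 m/s

123.8 m/s


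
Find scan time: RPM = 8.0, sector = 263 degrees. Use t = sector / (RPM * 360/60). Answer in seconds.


t = 263 / (8.0 * 360) * 60 = 5.48 s

5.48 s


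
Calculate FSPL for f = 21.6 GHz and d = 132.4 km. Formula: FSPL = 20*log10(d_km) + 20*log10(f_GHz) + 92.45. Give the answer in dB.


20*log10(132.4) = 42.44
20*log10(21.6) = 26.69
FSPL = 161.6 dB

161.6 dB


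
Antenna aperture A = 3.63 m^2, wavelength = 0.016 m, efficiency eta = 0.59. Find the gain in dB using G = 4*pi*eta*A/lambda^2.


G_linear = 4*pi*0.59*3.63/0.016^2 = 105130.45
G_dB = 10*log10(105130.45) = 50.2 dB

50.2 dB


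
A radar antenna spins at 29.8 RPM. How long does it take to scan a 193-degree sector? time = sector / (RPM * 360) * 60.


t = 193 / (29.8 * 360) * 60 = 1.08 s

1.08 s


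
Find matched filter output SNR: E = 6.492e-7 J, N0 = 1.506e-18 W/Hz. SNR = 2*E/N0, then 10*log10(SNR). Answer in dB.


SNR_lin = 2 * 6.492e-7 / 1.506e-18 = 8.622e11
SNR_dB = 10*log10(8.622e11) = 119.4 dB

119.4 dB


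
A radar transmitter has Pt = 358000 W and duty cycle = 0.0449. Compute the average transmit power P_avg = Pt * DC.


P_avg = 358000 * 0.0449 = 16074.2 W

16074.2 W


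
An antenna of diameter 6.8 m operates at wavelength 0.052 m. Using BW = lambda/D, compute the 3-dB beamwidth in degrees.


BW_rad = 0.052 / 6.8 = 0.007647
BW_deg = 0.44 degrees

0.44 degrees


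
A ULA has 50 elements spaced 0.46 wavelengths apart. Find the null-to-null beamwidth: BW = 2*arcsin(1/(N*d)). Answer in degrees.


1/(N*d) = 1/(50*0.46) = 0.043478
BW = 2*arcsin(0.043478) = 5.0 degrees

5.0 degrees


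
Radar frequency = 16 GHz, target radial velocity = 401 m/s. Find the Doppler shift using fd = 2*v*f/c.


fd = 2 * 401 * 16000000000.0 / 3e8 = 42773.3 Hz

42773.3 Hz


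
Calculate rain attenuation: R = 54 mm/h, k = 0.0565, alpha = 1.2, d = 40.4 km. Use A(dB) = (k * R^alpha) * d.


gamma = 0.0565 * 54^1.2 = 6.775182 dB/km
A = 6.775182 * 40.4 = 273.72 dB

273.72 dB


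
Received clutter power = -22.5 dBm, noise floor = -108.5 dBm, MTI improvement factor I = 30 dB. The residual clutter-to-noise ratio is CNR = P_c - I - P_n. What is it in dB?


CNR = -22.5 - 30 - (-108.5) = 56.0 dB

56.0 dB


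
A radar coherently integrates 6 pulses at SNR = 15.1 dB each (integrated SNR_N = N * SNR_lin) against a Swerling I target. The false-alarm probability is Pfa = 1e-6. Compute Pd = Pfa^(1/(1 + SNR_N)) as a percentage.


SNR_lin = 10^(15.1/10) = 32.35937
SNR_N = 6 * 32.35937 = 194.15622
1/(1 + SNR_N) = 1/195.15622 = 0.0051241
Pd = (1e-6)^0.0051241 = 0.93166
Pd = 93.2%

93.2%


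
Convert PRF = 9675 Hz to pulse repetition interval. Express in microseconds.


PRI = 1/9675 = 0.0001033592 s = 103.4 us

103.4 us


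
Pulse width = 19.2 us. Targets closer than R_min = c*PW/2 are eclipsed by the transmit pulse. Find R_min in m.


R_min = 3e8 * 19.2e-6 / 2 = 2880.0 m

2880.0 m


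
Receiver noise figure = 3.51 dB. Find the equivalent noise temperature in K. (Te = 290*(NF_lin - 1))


NF_lin = 10^(3.51/10) = 2.243882
Te = 290 * (2.243882 - 1) = 360.7 K

360.7 K


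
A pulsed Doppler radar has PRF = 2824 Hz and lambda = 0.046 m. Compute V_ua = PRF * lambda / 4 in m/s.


V_ua = 2824 * 0.046 / 4 = 32.5 m/s

32.5 m/s


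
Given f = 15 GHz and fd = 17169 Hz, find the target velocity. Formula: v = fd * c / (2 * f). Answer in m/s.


v = 17169 * 3e8 / (2 * 15000000000.0) = 171.7 m/s

171.7 m/s


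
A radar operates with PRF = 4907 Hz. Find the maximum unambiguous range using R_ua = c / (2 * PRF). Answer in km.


R_ua = 3e8 / (2 * 4907) = 30568.6 m = 30.6 km

30.6 km


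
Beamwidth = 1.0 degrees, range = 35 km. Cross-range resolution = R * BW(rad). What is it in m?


BW_rad = 0.017453293
CR = 35000 * 0.017453293 = 610.9 m

610.9 m


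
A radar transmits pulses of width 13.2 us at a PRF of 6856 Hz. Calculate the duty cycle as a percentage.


DC = 13.2e-6 * 6856 * 100 = 9.05%

9.05%


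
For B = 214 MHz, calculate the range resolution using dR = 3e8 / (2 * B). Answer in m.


dR = 3e8 / (2 * 214000000.0) = 0.7 m

0.7 m


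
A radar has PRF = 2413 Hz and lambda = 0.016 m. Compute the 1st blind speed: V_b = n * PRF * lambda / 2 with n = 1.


V_blind = 1 * 2413 * 0.016 / 2 = 19.3 m/s

19.3 m/s


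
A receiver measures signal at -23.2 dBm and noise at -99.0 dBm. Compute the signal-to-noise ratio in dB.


SNR = -23.2 - (-99.0) = 75.8 dB

75.8 dB


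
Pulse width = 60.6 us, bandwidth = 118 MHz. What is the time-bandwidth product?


TBP = 60.6 * 118 = 7150.8

7150.8


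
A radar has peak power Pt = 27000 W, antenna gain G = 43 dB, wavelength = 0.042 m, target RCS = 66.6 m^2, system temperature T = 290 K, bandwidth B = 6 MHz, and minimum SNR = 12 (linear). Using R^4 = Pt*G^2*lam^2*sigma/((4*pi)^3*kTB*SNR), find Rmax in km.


G_lin = 10^(43/10) = 19952.62315
R^4 = 27000 * 19952.62315^2 * 0.042^2 * 66.6 / ((4*pi)^3 * 1.38e-23 * 290 * 6000000.0 * 12)
R^4 = 2.2085e21 m^4
R_max = (2.2085e21)^(1/4) = 216782.6 m = 216.8 km

216.8 km


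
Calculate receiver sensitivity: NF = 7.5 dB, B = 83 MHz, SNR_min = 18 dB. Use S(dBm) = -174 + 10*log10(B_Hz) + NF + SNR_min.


10*log10(83000000.0) = 79.19
S = -174 + 79.19 + 7.5 + 18 = -69.3 dBm

-69.3 dBm


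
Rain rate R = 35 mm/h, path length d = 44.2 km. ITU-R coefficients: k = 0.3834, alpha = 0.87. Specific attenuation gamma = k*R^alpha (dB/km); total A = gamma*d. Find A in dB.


gamma = 0.3834 * 35^0.87 = 8.452619 dB/km
A = 8.452619 * 44.2 = 373.61 dB

373.61 dB


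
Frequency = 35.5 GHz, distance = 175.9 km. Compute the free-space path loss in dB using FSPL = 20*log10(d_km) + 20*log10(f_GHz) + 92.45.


20*log10(175.9) = 44.91
20*log10(35.5) = 31.0
FSPL = 168.4 dB

168.4 dB


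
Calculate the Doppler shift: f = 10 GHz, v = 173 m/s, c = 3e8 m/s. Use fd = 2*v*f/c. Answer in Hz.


fd = 2 * 173 * 10000000000.0 / 3e8 = 11533.3 Hz

11533.3 Hz


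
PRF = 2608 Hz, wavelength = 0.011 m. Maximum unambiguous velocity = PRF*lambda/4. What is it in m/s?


V_ua = 2608 * 0.011 / 4 = 7.2 m/s

7.2 m/s


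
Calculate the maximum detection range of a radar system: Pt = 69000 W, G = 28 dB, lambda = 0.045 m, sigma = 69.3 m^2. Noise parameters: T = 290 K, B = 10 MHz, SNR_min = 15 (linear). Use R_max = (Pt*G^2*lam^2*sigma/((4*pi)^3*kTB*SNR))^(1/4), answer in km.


G_lin = 10^(28/10) = 630.957344
R^4 = 69000 * 630.957344^2 * 0.045^2 * 69.3 / ((4*pi)^3 * 1.38e-23 * 290 * 10000000.0 * 15)
R^4 = 3.23601e18 m^4
R_max = (3.23601e18)^(1/4) = 42413.3 m = 42.4 km

42.4 km


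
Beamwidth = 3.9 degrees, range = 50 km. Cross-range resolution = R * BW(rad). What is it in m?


BW_rad = 0.068067841
CR = 50000 * 0.068067841 = 3403.4 m

3403.4 m


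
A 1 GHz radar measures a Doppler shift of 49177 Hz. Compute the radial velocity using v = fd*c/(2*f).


v = 49177 * 3e8 / (2 * 1000000000.0) = 7376.6 m/s

7376.6 m/s


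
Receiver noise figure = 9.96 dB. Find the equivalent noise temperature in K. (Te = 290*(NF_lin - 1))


NF_lin = 10^(9.96/10) = 9.908319
Te = 290 * (9.908319 - 1) = 2583.4 K

2583.4 K


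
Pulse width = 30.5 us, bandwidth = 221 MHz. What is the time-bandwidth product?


TBP = 30.5 * 221 = 6740.5

6740.5


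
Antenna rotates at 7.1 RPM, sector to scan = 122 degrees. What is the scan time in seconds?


t = 122 / (7.1 * 360) * 60 = 2.86 s

2.86 s


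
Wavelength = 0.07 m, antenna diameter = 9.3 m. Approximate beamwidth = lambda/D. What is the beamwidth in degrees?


BW_rad = 0.07 / 9.3 = 0.007527
BW_deg = 0.43 degrees

0.43 degrees


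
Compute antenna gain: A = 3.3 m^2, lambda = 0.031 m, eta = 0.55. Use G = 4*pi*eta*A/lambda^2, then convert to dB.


G_linear = 4*pi*0.55*3.3/0.031^2 = 23733.57
G_dB = 10*log10(23733.57) = 43.8 dB

43.8 dB


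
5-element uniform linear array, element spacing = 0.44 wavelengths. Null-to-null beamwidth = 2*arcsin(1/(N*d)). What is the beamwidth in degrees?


1/(N*d) = 1/(5*0.44) = 0.454545
BW = 2*arcsin(0.454545) = 54.1 degrees

54.1 degrees


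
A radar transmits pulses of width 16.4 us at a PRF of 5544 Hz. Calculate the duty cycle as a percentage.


DC = 16.4e-6 * 5544 * 100 = 9.09%

9.09%


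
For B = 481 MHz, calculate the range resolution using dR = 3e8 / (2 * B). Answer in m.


dR = 3e8 / (2 * 481000000.0) = 0.31 m

0.31 m


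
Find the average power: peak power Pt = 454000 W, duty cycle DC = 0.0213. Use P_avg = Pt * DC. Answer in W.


P_avg = 454000 * 0.0213 = 9670.2 W

9670.2 W


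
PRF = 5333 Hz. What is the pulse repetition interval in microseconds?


PRI = 1/5333 = 0.0001875117 s = 187.5 us

187.5 us


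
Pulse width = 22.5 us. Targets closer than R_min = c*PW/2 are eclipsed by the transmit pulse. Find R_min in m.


R_min = 3e8 * 22.5e-6 / 2 = 3375.0 m

3375.0 m


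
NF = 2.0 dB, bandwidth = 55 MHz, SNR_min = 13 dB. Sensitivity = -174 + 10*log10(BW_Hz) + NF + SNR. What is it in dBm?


10*log10(55000000.0) = 77.4
S = -174 + 77.4 + 2.0 + 13 = -81.6 dBm

-81.6 dBm


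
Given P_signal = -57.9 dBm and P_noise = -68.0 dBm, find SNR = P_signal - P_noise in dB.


SNR = -57.9 - (-68.0) = 10.1 dB

10.1 dB


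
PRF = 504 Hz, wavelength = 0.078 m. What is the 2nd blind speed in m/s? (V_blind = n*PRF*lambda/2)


V_blind = 2 * 504 * 0.078 / 2 = 39.3 m/s

39.3 m/s


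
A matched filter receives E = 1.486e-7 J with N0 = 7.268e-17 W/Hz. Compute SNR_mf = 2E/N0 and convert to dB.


SNR_lin = 2 * 1.486e-7 / 7.268e-17 = 4.089e9
SNR_dB = 10*log10(4.089e9) = 96.1 dB

96.1 dB


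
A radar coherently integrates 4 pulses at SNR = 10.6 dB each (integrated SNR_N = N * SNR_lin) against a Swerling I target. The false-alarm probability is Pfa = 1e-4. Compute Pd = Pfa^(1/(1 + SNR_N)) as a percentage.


SNR_lin = 10^(10.6/10) = 11.48154
SNR_N = 4 * 11.48154 = 45.92616
1/(1 + SNR_N) = 1/46.92616 = 0.0213101
Pd = (1e-4)^0.0213101 = 0.82179
Pd = 82.2%

82.2%


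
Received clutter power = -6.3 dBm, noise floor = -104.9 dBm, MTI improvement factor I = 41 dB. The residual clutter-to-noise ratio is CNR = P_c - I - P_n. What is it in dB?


CNR = -6.3 - 41 - (-104.9) = 57.6 dB

57.6 dB


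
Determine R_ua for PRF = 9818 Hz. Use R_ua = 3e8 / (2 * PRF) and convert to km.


R_ua = 3e8 / (2 * 9818) = 15278.1 m = 15.3 km

15.3 km


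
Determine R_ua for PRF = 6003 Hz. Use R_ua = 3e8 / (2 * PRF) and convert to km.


R_ua = 3e8 / (2 * 6003) = 24987.5 m = 25.0 km

25.0 km


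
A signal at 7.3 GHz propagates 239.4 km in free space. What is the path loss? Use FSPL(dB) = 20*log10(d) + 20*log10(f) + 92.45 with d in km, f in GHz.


20*log10(239.4) = 47.58
20*log10(7.3) = 17.27
FSPL = 157.3 dB

157.3 dB


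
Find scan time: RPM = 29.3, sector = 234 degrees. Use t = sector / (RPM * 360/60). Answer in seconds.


t = 234 / (29.3 * 360) * 60 = 1.33 s

1.33 s


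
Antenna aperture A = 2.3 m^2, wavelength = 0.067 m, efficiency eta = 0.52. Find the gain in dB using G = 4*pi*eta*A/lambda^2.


G_linear = 4*pi*0.52*2.3/0.067^2 = 3348.05
G_dB = 10*log10(3348.05) = 35.2 dB

35.2 dB


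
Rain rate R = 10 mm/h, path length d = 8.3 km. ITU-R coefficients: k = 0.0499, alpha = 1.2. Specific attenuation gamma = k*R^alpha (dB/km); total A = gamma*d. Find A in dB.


gamma = 0.0499 * 10^1.2 = 0.790862 dB/km
A = 0.790862 * 8.3 = 6.56 dB

6.56 dB


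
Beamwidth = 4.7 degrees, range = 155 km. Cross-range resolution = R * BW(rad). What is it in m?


BW_rad = 0.082030475
CR = 155000 * 0.082030475 = 12714.7 m

12714.7 m


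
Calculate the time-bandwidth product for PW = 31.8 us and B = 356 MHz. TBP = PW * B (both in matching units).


TBP = 31.8 * 356 = 11320.8

11320.8


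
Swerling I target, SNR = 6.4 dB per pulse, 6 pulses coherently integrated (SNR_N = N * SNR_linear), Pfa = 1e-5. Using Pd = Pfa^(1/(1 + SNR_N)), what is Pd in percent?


SNR_lin = 10^(6.4/10) = 4.36516
SNR_N = 6 * 4.36516 = 26.19096
1/(1 + SNR_N) = 1/27.19096 = 0.0367769
Pd = (1e-5)^0.0367769 = 0.65481
Pd = 65.5%

65.5%


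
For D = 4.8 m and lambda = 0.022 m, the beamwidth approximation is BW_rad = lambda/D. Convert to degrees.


BW_rad = 0.022 / 4.8 = 0.004583
BW_deg = 0.26 degrees

0.26 degrees


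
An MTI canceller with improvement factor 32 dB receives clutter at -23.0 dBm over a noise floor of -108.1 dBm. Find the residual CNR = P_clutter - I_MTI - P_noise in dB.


CNR = -23.0 - 32 - (-108.1) = 53.1 dB

53.1 dB


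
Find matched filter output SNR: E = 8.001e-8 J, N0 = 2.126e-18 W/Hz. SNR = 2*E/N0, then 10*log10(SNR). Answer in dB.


SNR_lin = 2 * 8.001e-8 / 2.126e-18 = 7.527e10
SNR_dB = 10*log10(7.527e10) = 108.8 dB

108.8 dB


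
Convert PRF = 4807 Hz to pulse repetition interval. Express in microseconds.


PRI = 1/4807 = 0.00020803 s = 208.0 us

208.0 us


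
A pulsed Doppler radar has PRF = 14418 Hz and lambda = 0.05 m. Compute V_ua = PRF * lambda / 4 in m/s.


V_ua = 14418 * 0.05 / 4 = 180.2 m/s

180.2 m/s


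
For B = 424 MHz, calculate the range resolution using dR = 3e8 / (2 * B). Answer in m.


dR = 3e8 / (2 * 424000000.0) = 0.35 m

0.35 m


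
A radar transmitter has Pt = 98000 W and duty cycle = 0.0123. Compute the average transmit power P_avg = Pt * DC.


P_avg = 98000 * 0.0123 = 1205.4 W

1205.4 W


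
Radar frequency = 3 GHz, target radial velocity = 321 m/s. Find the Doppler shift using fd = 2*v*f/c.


fd = 2 * 321 * 3000000000.0 / 3e8 = 6420.0 Hz

6420.0 Hz


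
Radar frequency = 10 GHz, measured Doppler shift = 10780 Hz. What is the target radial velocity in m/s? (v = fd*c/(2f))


v = 10780 * 3e8 / (2 * 10000000000.0) = 161.7 m/s

161.7 m/s


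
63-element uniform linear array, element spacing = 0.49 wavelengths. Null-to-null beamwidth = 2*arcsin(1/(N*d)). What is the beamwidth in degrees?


1/(N*d) = 1/(63*0.49) = 0.032394
BW = 2*arcsin(0.032394) = 3.7 degrees

3.7 degrees


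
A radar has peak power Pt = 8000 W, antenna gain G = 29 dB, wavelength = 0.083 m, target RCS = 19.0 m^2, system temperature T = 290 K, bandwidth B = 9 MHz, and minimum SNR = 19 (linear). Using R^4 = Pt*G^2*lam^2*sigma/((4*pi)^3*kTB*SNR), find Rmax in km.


G_lin = 10^(29/10) = 794.328235
R^4 = 8000 * 794.328235^2 * 0.083^2 * 19.0 / ((4*pi)^3 * 1.38e-23 * 290 * 9000000.0 * 19)
R^4 = 4.86516e17 m^4
R_max = (4.86516e17)^(1/4) = 26410.4 m = 26.4 km

26.4 km


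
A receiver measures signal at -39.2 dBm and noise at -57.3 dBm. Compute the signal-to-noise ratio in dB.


SNR = -39.2 - (-57.3) = 18.1 dB

18.1 dB


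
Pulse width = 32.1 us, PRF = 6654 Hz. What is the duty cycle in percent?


DC = 32.1e-6 * 6654 * 100 = 21.36%

21.36%


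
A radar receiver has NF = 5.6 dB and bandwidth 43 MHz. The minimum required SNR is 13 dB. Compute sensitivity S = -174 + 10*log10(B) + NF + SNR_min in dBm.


10*log10(43000000.0) = 76.33
S = -174 + 76.33 + 5.6 + 13 = -79.1 dBm

-79.1 dBm


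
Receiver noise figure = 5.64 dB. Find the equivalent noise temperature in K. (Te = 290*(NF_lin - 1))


NF_lin = 10^(5.64/10) = 3.664376
Te = 290 * (3.664376 - 1) = 772.7 K

772.7 K


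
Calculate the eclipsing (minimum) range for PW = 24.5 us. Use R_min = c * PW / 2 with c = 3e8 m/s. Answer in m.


R_min = 3e8 * 24.5e-6 / 2 = 3675.0 m

3675.0 m


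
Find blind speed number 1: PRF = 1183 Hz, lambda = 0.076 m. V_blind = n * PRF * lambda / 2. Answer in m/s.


V_blind = 1 * 1183 * 0.076 / 2 = 45.0 m/s

45.0 m/s


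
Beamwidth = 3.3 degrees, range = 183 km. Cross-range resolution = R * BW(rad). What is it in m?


BW_rad = 0.057595865
CR = 183000 * 0.057595865 = 10540.0 m

10540.0 m


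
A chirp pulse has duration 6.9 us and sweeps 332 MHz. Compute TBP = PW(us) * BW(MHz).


TBP = 6.9 * 332 = 2290.8

2290.8


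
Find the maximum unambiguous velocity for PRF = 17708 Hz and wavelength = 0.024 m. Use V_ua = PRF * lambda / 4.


V_ua = 17708 * 0.024 / 4 = 106.2 m/s

106.2 m/s


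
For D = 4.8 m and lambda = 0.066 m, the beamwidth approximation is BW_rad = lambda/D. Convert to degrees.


BW_rad = 0.066 / 4.8 = 0.01375
BW_deg = 0.79 degrees

0.79 degrees


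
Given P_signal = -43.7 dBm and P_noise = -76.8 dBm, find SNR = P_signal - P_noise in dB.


SNR = -43.7 - (-76.8) = 33.1 dB

33.1 dB


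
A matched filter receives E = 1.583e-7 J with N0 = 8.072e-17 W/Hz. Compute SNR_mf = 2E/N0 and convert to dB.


SNR_lin = 2 * 1.583e-7 / 8.072e-17 = 3.922e9
SNR_dB = 10*log10(3.922e9) = 95.9 dB

95.9 dB


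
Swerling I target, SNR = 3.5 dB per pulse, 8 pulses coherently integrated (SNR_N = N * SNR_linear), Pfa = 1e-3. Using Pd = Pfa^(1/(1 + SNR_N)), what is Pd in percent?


SNR_lin = 10^(3.5/10) = 2.23872
SNR_N = 8 * 2.23872 = 17.90976
1/(1 + SNR_N) = 1/18.90976 = 0.0528827
Pd = (1e-3)^0.0528827 = 0.69399
Pd = 69.4%

69.4%


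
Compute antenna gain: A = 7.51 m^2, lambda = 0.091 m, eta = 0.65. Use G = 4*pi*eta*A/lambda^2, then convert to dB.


G_linear = 4*pi*0.65*7.51/0.091^2 = 7407.65
G_dB = 10*log10(7407.65) = 38.7 dB

38.7 dB


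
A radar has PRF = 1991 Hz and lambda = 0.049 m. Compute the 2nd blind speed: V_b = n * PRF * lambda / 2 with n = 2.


V_blind = 2 * 1991 * 0.049 / 2 = 97.6 m/s

97.6 m/s


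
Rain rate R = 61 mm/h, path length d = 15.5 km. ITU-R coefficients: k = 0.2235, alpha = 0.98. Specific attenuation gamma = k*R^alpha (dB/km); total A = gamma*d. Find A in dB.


gamma = 0.2235 * 61^0.98 = 12.55743 dB/km
A = 12.55743 * 15.5 = 194.64 dB

194.64 dB


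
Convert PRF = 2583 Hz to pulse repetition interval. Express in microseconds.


PRI = 1/2583 = 0.0003871467 s = 387.1 us

387.1 us


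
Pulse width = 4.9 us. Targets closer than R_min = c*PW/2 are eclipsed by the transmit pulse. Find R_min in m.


R_min = 3e8 * 4.9e-6 / 2 = 735.0 m

735.0 m


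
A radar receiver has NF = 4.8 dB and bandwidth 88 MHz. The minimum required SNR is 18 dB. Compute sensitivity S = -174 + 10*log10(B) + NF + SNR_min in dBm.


10*log10(88000000.0) = 79.44
S = -174 + 79.44 + 4.8 + 18 = -71.8 dBm

-71.8 dBm


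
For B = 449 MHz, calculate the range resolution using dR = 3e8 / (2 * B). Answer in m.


dR = 3e8 / (2 * 449000000.0) = 0.33 m

0.33 m


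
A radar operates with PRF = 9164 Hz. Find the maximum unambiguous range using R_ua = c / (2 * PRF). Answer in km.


R_ua = 3e8 / (2 * 9164) = 16368.4 m = 16.4 km

16.4 km


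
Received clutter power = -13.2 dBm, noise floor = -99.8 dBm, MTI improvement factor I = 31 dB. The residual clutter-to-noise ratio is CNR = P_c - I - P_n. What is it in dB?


CNR = -13.2 - 31 - (-99.8) = 55.6 dB

55.6 dB


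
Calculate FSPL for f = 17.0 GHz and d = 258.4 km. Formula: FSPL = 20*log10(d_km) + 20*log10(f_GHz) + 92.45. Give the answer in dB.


20*log10(258.4) = 48.25
20*log10(17.0) = 24.61
FSPL = 165.3 dB

165.3 dB


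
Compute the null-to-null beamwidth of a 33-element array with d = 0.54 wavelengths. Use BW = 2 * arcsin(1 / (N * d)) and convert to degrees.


1/(N*d) = 1/(33*0.54) = 0.056117
BW = 2*arcsin(0.056117) = 6.4 degrees

6.4 degrees


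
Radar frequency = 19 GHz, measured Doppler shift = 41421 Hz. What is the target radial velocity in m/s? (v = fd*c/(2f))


v = 41421 * 3e8 / (2 * 19000000000.0) = 327.0 m/s

327.0 m/s


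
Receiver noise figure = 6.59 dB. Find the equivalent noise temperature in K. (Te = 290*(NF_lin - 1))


NF_lin = 10^(6.59/10) = 4.560369
Te = 290 * (4.560369 - 1) = 1032.5 K

1032.5 K


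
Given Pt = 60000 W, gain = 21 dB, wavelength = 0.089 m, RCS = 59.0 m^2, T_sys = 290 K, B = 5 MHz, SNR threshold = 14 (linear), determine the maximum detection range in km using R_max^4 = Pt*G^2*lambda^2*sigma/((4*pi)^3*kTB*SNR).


G_lin = 10^(21/10) = 125.892541
R^4 = 60000 * 125.892541^2 * 0.089^2 * 59.0 / ((4*pi)^3 * 1.38e-23 * 290 * 5000000.0 * 14)
R^4 = 7.99427e17 m^4
R_max = (7.99427e17)^(1/4) = 29901.6 m = 29.9 km

29.9 km


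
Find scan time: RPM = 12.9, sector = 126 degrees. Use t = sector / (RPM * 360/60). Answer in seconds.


t = 126 / (12.9 * 360) * 60 = 1.63 s

1.63 s


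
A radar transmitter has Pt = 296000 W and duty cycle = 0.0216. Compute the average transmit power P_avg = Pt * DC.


P_avg = 296000 * 0.0216 = 6393.6 W

6393.6 W


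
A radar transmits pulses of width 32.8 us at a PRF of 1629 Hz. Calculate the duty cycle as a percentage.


DC = 32.8e-6 * 1629 * 100 = 5.34%

5.34%


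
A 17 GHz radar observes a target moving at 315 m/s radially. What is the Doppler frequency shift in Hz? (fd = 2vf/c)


fd = 2 * 315 * 17000000000.0 / 3e8 = 35700.0 Hz

35700.0 Hz


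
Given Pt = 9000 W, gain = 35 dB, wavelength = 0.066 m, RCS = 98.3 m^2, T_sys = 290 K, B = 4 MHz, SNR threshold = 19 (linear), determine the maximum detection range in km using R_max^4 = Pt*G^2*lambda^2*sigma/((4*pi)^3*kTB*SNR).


G_lin = 10^(35/10) = 3162.27766
R^4 = 9000 * 3162.27766^2 * 0.066^2 * 98.3 / ((4*pi)^3 * 1.38e-23 * 290 * 4000000.0 * 19)
R^4 = 6.38504e19 m^4
R_max = (6.38504e19)^(1/4) = 89390.4 m = 89.4 km

89.4 km


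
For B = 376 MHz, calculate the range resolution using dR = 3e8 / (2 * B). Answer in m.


dR = 3e8 / (2 * 376000000.0) = 0.4 m

0.4 m


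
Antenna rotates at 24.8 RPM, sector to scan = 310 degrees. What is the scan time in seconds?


t = 310 / (24.8 * 360) * 60 = 2.08 s

2.08 s


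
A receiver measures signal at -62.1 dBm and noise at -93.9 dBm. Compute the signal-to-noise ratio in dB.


SNR = -62.1 - (-93.9) = 31.8 dB

31.8 dB


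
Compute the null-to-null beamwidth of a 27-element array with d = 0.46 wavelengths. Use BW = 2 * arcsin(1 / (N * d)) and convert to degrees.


1/(N*d) = 1/(27*0.46) = 0.080515
BW = 2*arcsin(0.080515) = 9.2 degrees

9.2 degrees


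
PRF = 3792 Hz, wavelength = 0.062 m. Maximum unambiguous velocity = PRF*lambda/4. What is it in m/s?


V_ua = 3792 * 0.062 / 4 = 58.8 m/s

58.8 m/s


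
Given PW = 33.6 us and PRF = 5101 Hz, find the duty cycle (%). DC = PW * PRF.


DC = 33.6e-6 * 5101 * 100 = 17.14%

17.14%


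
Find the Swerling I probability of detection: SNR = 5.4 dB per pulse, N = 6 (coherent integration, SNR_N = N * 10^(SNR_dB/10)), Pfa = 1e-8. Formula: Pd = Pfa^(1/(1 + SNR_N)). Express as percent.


SNR_lin = 10^(5.4/10) = 3.46737
SNR_N = 6 * 3.46737 = 20.80422
1/(1 + SNR_N) = 1/21.80422 = 0.0458627
Pd = (1e-8)^0.0458627 = 0.42963
Pd = 43.0%

43.0%


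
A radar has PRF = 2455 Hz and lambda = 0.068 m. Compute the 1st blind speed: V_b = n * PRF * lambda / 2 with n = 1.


V_blind = 1 * 2455 * 0.068 / 2 = 83.5 m/s

83.5 m/s


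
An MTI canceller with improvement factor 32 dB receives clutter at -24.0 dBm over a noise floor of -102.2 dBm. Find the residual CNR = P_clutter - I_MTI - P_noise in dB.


CNR = -24.0 - 32 - (-102.2) = 46.2 dB

46.2 dB


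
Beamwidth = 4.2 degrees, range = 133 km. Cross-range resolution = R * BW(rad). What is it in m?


BW_rad = 0.073303829
CR = 133000 * 0.073303829 = 9749.4 m

9749.4 m


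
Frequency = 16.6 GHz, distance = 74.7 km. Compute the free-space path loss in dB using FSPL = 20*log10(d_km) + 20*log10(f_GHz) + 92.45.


20*log10(74.7) = 37.47
20*log10(16.6) = 24.4
FSPL = 154.3 dB

154.3 dB


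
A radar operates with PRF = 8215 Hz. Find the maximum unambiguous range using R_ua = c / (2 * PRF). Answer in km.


R_ua = 3e8 / (2 * 8215) = 18259.3 m = 18.3 km

18.3 km


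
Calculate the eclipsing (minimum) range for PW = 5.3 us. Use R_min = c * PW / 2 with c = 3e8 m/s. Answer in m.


R_min = 3e8 * 5.3e-6 / 2 = 795.0 m

795.0 m


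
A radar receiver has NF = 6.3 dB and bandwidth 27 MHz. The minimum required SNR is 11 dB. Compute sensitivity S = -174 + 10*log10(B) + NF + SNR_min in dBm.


10*log10(27000000.0) = 74.31
S = -174 + 74.31 + 6.3 + 11 = -82.4 dBm

-82.4 dBm


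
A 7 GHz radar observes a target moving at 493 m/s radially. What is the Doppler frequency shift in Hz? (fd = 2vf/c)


fd = 2 * 493 * 7000000000.0 / 3e8 = 23006.7 Hz

23006.7 Hz


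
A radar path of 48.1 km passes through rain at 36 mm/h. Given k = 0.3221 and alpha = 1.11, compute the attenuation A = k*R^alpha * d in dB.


gamma = 0.3221 * 36^1.11 = 17.198339 dB/km
A = 17.198339 * 48.1 = 827.24 dB

827.24 dB


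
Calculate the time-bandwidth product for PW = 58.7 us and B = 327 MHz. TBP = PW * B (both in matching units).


TBP = 58.7 * 327 = 19194.9

19194.9


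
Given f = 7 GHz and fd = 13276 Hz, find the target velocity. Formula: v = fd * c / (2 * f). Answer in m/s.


v = 13276 * 3e8 / (2 * 7000000000.0) = 284.5 m/s

284.5 m/s


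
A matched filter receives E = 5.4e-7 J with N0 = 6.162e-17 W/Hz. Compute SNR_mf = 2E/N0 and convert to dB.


SNR_lin = 2 * 5.4e-7 / 6.162e-17 = 1.753e10
SNR_dB = 10*log10(1.753e10) = 102.4 dB

102.4 dB


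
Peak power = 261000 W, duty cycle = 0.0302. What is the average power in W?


P_avg = 261000 * 0.0302 = 7882.2 W

7882.2 W


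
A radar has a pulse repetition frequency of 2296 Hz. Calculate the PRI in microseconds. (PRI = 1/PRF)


PRI = 1/2296 = 0.0004355401 s = 435.5 us

435.5 us


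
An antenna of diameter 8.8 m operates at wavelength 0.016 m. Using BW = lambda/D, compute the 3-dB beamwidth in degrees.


BW_rad = 0.016 / 8.8 = 0.001818
BW_deg = 0.1 degrees

0.1 degrees


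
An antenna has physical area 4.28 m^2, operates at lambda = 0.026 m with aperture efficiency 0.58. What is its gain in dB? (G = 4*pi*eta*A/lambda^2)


G_linear = 4*pi*0.58*4.28/0.026^2 = 46146.09
G_dB = 10*log10(46146.09) = 46.6 dB

46.6 dB


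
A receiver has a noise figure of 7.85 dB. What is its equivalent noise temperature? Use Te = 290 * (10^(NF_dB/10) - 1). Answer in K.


NF_lin = 10^(7.85/10) = 6.095369
Te = 290 * (6.095369 - 1) = 1477.7 K

1477.7 K


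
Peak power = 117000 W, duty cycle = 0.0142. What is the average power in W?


P_avg = 117000 * 0.0142 = 1661.4 W

1661.4 W


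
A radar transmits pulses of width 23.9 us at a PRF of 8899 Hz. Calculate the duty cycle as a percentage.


DC = 23.9e-6 * 8899 * 100 = 21.27%

21.27%


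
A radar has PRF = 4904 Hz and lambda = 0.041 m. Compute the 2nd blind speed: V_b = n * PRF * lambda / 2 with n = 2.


V_blind = 2 * 4904 * 0.041 / 2 = 201.1 m/s

201.1 m/s


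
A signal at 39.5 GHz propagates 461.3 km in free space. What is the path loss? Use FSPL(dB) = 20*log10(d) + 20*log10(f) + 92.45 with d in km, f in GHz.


20*log10(461.3) = 53.28
20*log10(39.5) = 31.93
FSPL = 177.7 dB

177.7 dB


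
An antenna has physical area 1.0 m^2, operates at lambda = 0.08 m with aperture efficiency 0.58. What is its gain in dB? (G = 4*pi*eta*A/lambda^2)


G_linear = 4*pi*0.58*1.0/0.08^2 = 1138.83
G_dB = 10*log10(1138.83) = 30.6 dB

30.6 dB


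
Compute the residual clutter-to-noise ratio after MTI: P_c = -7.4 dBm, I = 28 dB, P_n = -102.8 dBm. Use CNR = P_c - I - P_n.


CNR = -7.4 - 28 - (-102.8) = 67.4 dB

67.4 dB


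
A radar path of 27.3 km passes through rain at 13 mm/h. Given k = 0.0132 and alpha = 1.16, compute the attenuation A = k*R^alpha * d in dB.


gamma = 0.0132 * 13^1.16 = 0.258671 dB/km
A = 0.258671 * 27.3 = 7.06 dB

7.06 dB


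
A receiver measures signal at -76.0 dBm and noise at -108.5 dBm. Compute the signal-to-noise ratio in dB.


SNR = -76.0 - (-108.5) = 32.5 dB

32.5 dB


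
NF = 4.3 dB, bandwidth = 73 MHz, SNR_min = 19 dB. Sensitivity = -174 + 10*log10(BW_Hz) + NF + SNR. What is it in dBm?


10*log10(73000000.0) = 78.63
S = -174 + 78.63 + 4.3 + 19 = -72.1 dBm

-72.1 dBm


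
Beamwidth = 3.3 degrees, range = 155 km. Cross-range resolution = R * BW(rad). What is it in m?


BW_rad = 0.057595865
CR = 155000 * 0.057595865 = 8927.4 m

8927.4 m


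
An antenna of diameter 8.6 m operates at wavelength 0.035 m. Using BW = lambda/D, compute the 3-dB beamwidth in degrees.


BW_rad = 0.035 / 8.6 = 0.00407
BW_deg = 0.23 degrees

0.23 degrees


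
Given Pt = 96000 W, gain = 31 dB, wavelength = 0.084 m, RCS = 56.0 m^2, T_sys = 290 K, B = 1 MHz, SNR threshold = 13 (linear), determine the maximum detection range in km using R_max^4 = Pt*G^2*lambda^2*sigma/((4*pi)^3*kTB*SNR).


G_lin = 10^(31/10) = 1258.925412
R^4 = 96000 * 1258.925412^2 * 0.084^2 * 56.0 / ((4*pi)^3 * 1.38e-23 * 290 * 1000000.0 * 13)
R^4 = 5.82328e20 m^4
R_max = (5.82328e20)^(1/4) = 155343.1 m = 155.3 km

155.3 km


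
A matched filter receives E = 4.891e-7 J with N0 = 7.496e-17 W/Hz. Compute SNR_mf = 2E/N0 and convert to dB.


SNR_lin = 2 * 4.891e-7 / 7.496e-17 = 1.305e10
SNR_dB = 10*log10(1.305e10) = 101.2 dB

101.2 dB


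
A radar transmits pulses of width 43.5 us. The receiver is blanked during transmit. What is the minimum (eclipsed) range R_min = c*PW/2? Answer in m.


R_min = 3e8 * 43.5e-6 / 2 = 6525.0 m

6525.0 m


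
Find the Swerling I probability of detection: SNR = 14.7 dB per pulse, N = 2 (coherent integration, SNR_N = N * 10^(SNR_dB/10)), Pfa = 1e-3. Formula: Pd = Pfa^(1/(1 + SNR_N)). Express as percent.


SNR_lin = 10^(14.7/10) = 29.51209
SNR_N = 2 * 29.51209 = 59.02418
1/(1 + SNR_N) = 1/60.02418 = 0.01666
Pd = (1e-3)^0.01666 = 0.89129
Pd = 89.1%

89.1%


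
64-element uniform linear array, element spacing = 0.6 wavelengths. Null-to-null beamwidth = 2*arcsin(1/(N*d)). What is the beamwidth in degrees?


1/(N*d) = 1/(64*0.6) = 0.026042
BW = 2*arcsin(0.026042) = 3.0 degrees

3.0 degrees


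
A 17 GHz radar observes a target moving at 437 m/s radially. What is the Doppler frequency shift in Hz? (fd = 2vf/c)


fd = 2 * 437 * 17000000000.0 / 3e8 = 49526.7 Hz

49526.7 Hz


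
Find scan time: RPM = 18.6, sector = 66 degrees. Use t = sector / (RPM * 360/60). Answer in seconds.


t = 66 / (18.6 * 360) * 60 = 0.59 s

0.59 s


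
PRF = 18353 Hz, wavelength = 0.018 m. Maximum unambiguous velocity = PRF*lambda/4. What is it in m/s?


V_ua = 18353 * 0.018 / 4 = 82.6 m/s

82.6 m/s


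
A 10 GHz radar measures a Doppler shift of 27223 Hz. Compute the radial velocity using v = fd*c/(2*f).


v = 27223 * 3e8 / (2 * 10000000000.0) = 408.3 m/s

408.3 m/s


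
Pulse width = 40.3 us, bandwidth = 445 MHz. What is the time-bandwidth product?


TBP = 40.3 * 445 = 17933.5

17933.5


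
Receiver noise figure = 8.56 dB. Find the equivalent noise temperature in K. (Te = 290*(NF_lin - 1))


NF_lin = 10^(8.56/10) = 7.177943
Te = 290 * (7.177943 - 1) = 1791.6 K

1791.6 K


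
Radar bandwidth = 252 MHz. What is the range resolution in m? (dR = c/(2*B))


dR = 3e8 / (2 * 252000000.0) = 0.6 m

0.6 m


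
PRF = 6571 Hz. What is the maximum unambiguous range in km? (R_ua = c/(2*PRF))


R_ua = 3e8 / (2 * 6571) = 22827.6 m = 22.8 km

22.8 km


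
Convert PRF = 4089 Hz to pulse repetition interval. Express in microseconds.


PRI = 1/4089 = 0.0002445586 s = 244.6 us

244.6 us


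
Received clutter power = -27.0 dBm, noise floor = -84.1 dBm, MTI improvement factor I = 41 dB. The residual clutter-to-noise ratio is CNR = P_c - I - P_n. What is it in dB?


CNR = -27.0 - 41 - (-84.1) = 16.1 dB

16.1 dB


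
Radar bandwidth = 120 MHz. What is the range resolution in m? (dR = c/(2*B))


dR = 3e8 / (2 * 120000000.0) = 1.25 m

1.25 m


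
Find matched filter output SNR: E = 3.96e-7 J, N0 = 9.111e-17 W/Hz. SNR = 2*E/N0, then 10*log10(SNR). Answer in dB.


SNR_lin = 2 * 3.96e-7 / 9.111e-17 = 8.693e9
SNR_dB = 10*log10(8.693e9) = 99.4 dB

99.4 dB


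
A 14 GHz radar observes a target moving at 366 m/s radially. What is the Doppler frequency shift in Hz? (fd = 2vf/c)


fd = 2 * 366 * 14000000000.0 / 3e8 = 34160.0 Hz

34160.0 Hz


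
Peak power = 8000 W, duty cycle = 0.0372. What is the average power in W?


P_avg = 8000 * 0.0372 = 297.6 W

297.6 W


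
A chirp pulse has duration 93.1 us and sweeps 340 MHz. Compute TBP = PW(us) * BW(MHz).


TBP = 93.1 * 340 = 31654.0

31654.0


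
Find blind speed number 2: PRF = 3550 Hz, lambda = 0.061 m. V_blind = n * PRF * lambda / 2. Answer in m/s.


V_blind = 2 * 3550 * 0.061 / 2 = 216.6 m/s

216.6 m/s


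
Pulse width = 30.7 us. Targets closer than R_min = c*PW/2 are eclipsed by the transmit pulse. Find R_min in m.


R_min = 3e8 * 30.7e-6 / 2 = 4605.0 m

4605.0 m


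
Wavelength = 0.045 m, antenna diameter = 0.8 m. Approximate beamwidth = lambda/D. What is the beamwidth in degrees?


BW_rad = 0.045 / 0.8 = 0.05625
BW_deg = 3.22 degrees

3.22 degrees


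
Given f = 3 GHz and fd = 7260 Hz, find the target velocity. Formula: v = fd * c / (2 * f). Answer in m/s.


v = 7260 * 3e8 / (2 * 3000000000.0) = 363.0 m/s

363.0 m/s


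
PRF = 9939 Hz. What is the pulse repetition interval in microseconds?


PRI = 1/9939 = 0.0001006137 s = 100.6 us

100.6 us


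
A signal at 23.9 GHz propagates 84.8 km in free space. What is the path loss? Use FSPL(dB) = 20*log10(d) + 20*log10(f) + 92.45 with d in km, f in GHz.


20*log10(84.8) = 38.57
20*log10(23.9) = 27.57
FSPL = 158.6 dB

158.6 dB


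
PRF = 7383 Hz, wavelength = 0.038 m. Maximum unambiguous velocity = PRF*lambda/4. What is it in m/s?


V_ua = 7383 * 0.038 / 4 = 70.1 m/s

70.1 m/s
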